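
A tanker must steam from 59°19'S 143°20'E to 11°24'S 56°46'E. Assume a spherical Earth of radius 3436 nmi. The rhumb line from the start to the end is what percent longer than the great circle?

Great circle: σ = 1.3695 rad → d_gc = Rσ = 4705.6 nmi
Rhumb: Δφ = +0.8363, Δλ = -1.5109, Δψ = +1.0931, q = Δφ/Δψ = 0.7651 → d_rh = R√(Δφ²+q²Δλ²) = 4902.4 nmi
Excess = (4902.4 − 4705.6) / 4705.6 = 196.8 / 4705.6 = 4.18% ≈ 4.2%

4.2%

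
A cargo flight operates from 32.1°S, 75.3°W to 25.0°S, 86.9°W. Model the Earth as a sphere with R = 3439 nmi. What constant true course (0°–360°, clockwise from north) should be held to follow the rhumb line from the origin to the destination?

Meridional parts: M(φ₁)=-0.5921, M(φ₂)=-0.4509 → ΔM = +0.1412;  Δλ = -0.2025 rad
tan C = Δλ / ΔM = -1.4337 → C = 304.90°

304.9°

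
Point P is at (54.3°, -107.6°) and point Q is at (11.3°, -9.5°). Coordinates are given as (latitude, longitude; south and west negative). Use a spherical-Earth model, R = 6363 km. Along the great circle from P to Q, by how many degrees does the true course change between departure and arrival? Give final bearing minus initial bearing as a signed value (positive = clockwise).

+67.7°

Initial bearing θ₁ = atan2(sin Δλ cos φ₂, cos φ₁ sin φ₂ − sin φ₁ cos φ₂ cos Δλ) = 76.86°
Final bearing θ₂ = (initial bearing from the destination back to the start) + 180° = 144.58°
Δθ = θ₂ − θ₁ = +67.7°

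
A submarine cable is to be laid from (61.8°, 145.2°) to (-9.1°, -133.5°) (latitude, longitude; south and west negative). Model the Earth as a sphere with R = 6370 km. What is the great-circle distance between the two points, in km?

10445 km

Haversine: a = sin²(Δφ/2)+cos φ₁ cos φ₂ sin²(Δλ/2) = 0.53440;  σ = 2·atan2(√a,√(1−a))
σ = 93.945° → d = Rσ = 6370·1.63966 = 10445 km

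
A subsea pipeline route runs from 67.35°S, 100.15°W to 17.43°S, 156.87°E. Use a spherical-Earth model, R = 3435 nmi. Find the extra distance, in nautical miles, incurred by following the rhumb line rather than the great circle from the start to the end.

Great circle: cos σ = sin φ₁ sin φ₂ + cos φ₁ cos φ₂ cos Δλ,  σ = 1.3756 rad → d_gc = 4725.4 nmi
Rhumb line: Δψ = +1.2991, q = Δφ/Δψ = 0.6707, d_rh = R√(Δφ²+q²Δλ²) = 5109.1 nmi
Excess = 5109.1 − 4725.4 = 383.7 ≈ 384 nmi

384 nmi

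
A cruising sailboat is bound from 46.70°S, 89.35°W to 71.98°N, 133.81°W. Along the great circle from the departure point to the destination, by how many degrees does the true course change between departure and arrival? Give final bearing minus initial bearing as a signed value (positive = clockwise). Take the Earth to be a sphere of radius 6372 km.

-19.9°

Initial bearing θ₁ = atan2(sin Δλ cos φ₂, cos φ₁ sin φ₂ − sin φ₁ cos φ₂ cos Δλ) = 345.07°
Final bearing θ₂ = (initial bearing from the destination back to the start) + 180° = 325.18°
Δθ = θ₂ − θ₁ = -19.9°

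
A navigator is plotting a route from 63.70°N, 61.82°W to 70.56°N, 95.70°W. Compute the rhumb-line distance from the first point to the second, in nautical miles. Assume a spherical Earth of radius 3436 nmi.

885 nmi

Δψ = ln[tan(π/4+φ₂/2)/tan(π/4+φ₁/2)] = +0.3104;  Δφ = +0.1197 rad,  Δλ = -0.5913 rad
q = Δφ/Δψ = 0.3858
d = R·√(Δφ² + q²Δλ²) = 3436·0.25763 = 885 nmi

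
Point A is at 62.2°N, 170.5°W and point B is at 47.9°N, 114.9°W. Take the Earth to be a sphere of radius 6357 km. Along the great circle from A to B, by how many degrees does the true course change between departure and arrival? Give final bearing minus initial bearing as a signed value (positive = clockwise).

Initial bearing θ₁ = atan2(sin Δλ cos φ₂, cos φ₁ sin φ₂ − sin φ₁ cos φ₂ cos Δλ) = 88.86°
Final bearing θ₂ = (initial bearing from the destination back to the start) + 180° = 135.93°
Δθ = θ₂ − θ₁ = +47.1°

+47.1°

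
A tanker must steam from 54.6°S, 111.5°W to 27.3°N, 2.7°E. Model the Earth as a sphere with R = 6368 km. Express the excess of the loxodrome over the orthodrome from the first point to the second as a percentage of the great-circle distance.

Great circle: σ = 2.1955 rad → d_gc = Rσ = 13981.0 km
Rhumb: Δφ = +1.4294, Δλ = +1.9932, Δψ = +1.6377, q = Δφ/Δψ = 0.8728 → d_rh = R√(Δφ²+q²Δλ²) = 14338.1 km
Excess = (14338.1 − 13981.0) / 13981.0 = 357.1 / 13981.0 = 2.554% ≈ 2.6%

2.6%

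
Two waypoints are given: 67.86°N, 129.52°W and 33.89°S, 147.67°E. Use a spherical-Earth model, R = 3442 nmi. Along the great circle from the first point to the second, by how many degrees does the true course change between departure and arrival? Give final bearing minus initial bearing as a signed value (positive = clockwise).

At departure: θ₁ = atan2(sin Δλ cos φ₂, cos φ₁ sin φ₂ − sin φ₁ cos φ₂ cos Δλ) = 249.59°
At arrival: θ₂ = atan2(sin Δλ cos φ₁, −cos φ₂ sin φ₁ + sin φ₂ cos φ₁ cos Δλ) = 205.18°
Δθ = θ₂ − θ₁ = -44.4°

-44.4°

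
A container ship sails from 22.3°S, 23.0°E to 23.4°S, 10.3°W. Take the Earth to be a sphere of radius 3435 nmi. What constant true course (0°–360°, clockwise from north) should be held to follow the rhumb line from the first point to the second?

Δψ = ln[tan(π/4+φ₂/2)/tan(π/4+φ₁/2)] = -0.0208
Δλ = -0.5812 rad (taken the short way round)
course = atan2(Δλ, Δψ) = 267.95°

267.9°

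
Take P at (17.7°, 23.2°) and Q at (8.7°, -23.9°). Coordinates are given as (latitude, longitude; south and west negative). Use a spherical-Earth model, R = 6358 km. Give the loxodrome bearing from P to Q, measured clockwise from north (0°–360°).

258.9°

Meridional parts: M(φ₁)=+0.3140, M(φ₂)=+0.1524 → ΔM = -0.1615;  Δλ = -0.8221 rad
tan C = Δλ / ΔM = +5.0892 → C = 258.88°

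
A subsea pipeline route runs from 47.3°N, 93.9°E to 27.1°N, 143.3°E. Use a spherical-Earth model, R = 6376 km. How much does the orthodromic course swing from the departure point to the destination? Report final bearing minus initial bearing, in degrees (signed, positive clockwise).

+31.5°

At departure: θ₁ = atan2(sin Δλ cos φ₂, cos φ₁ sin φ₂ − sin φ₁ cos φ₂ cos Δλ) = 99.81°
At arrival: θ₂ = atan2(sin Δλ cos φ₁, −cos φ₂ sin φ₁ + sin φ₂ cos φ₁ cos Δλ) = 131.35°
Δθ = θ₂ − θ₁ = +31.5°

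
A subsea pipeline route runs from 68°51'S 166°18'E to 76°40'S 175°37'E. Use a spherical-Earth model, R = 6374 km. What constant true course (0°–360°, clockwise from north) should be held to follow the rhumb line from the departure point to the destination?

Meridional parts: M(φ₁)=-1.6783, M(φ₂)=-2.1466 → ΔM = -0.4683;  Δλ = +0.1626 rad
tan C = Δλ / ΔM = -0.3472 → C = 160.85°

160.9°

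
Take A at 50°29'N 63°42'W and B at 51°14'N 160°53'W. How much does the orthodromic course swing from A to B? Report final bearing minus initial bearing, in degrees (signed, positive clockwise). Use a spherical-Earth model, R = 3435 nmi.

At departure: θ₁ = atan2(sin Δλ cos φ₂, cos φ₁ sin φ₂ − sin φ₁ cos φ₂ cos Δλ) = 311.86°
At arrival: θ₂ = atan2(sin Δλ cos φ₁, −cos φ₂ sin φ₁ + sin φ₂ cos φ₁ cos Δλ) = 229.19°
Δθ = θ₂ − θ₁ = -82.7°

-82.7°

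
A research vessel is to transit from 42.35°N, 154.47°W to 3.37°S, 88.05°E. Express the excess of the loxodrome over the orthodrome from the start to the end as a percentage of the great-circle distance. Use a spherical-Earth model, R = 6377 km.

Great circle: σ = 1.9606 rad → d_gc = Rσ = 12502.9 km
Rhumb: Δφ = -0.7980, Δλ = -2.0504, Δψ = -0.8763, q = Δφ/Δψ = 0.9106 → d_rh = R√(Δφ²+q²Δλ²) = 12948.9 km
Excess = (12948.9 − 12502.9) / 12502.9 = 446.0 / 12502.9 = 3.57% ≈ 3.6%

3.6%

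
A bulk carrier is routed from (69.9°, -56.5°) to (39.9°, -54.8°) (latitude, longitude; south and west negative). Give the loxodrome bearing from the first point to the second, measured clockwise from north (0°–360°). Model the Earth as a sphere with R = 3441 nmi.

Meridional parts: M(φ₁)=+1.7303, M(φ₂)=+0.7606 → ΔM = -0.9697;  Δλ = +0.0297 rad
tan C = Δλ / ΔM = -0.0306 → C = 178.25°

178.2°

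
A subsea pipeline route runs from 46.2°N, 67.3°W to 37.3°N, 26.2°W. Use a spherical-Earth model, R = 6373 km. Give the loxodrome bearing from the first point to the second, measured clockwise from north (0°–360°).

106.2°

Meridional parts: M(φ₁)=+0.9113, M(φ₂)=+0.7026 → ΔM = -0.2088;  Δλ = +0.7173 rad
tan C = Δλ / ΔM = -3.4363 → C = 106.23°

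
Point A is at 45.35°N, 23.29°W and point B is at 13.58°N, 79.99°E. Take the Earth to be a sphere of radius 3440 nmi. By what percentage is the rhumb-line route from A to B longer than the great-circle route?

Great circle: σ = 1.5607 rad → d_gc = Rσ = 5368.7 nmi
Rhumb: Δφ = -0.5545, Δλ = +1.8026, Δψ = -0.6508, q = Δφ/Δψ = 0.8521 → d_rh = R√(Δφ²+q²Δλ²) = 5617.2 nmi
Excess = (5617.2 − 5368.7) / 5368.7 = 248.5 / 5368.7 = 4.63% ≈ 4.6%

4.6%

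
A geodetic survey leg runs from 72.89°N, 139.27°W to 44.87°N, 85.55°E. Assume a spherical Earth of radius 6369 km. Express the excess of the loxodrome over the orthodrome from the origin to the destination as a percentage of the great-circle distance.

21.6%

Great circle: σ = 1.0165 rad → d_gc = Rσ = 6473.9 km
Rhumb: Δφ = -0.4890, Δλ = -2.3593, Δψ = -1.0161, q = Δφ/Δψ = 0.4813 → d_rh = R√(Δφ²+q²Δλ²) = 7874.6 km
Excess = (7874.6 − 6473.9) / 6473.9 = 1400.7 / 6473.9 = 21.64% ≈ 21.6%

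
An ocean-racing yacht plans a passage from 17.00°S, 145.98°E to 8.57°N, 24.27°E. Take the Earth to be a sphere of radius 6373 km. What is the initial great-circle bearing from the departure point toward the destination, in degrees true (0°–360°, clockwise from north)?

θ = atan2( sin Δλ·cos φ₂ ,  cos φ₁ sin φ₂ − sin φ₁ cos φ₂ cos Δλ )
  = atan2(-0.8412, -0.0095) = 269.36°

269.4°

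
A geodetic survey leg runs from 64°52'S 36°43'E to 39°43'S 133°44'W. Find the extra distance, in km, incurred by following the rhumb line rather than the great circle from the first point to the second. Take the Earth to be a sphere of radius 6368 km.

3162 km

Great circle: cos σ = sin φ₁ sin φ₂ + cos φ₁ cos φ₂ cos Δλ,  σ = 1.3116 rad → d_gc = 8352.2 km
Rhumb line: Δψ = +0.7445, q = Δφ/Δψ = 0.5896, d_rh = R√(Δφ²+q²Δλ²) = 11513.9 km
Excess = 11513.9 − 8352.2 = 3161.7 ≈ 3162 km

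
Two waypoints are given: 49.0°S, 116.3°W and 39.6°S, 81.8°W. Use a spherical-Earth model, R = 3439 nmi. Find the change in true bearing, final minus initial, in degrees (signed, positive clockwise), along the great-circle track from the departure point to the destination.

Initial bearing θ₁ = atan2(sin Δλ cos φ₂, cos φ₁ sin φ₂ − sin φ₁ cos φ₂ cos Δλ) = 82.04°
Final bearing θ₂ = (initial bearing from the destination back to the start) + 180° = 57.48°
Δθ = θ₂ − θ₁ = -24.6°

-24.6°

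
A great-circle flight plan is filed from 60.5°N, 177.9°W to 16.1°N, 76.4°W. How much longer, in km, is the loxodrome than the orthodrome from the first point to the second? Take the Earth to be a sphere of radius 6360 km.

Great circle: cos σ = sin φ₁ sin φ₂ + cos φ₁ cos φ₂ cos Δλ,  σ = 1.4232 rad → d_gc = 9051.7 km
Rhumb line: Δψ = -1.0498, q = Δφ/Δψ = 0.7382, d_rh = R√(Δφ²+q²Δλ²) = 9667.6 km
Excess = 9667.6 − 9051.7 = 615.9 ≈ 616 km

616 km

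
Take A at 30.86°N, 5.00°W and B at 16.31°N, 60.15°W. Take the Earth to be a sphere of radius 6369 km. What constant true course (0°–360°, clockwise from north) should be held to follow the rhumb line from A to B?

253.9°

Δψ = ln[tan(π/4+φ₂/2)/tan(π/4+φ₁/2)] = -0.2781
Δλ = -0.9625 rad (taken the short way round)
course = atan2(Δλ, Δψ) = 253.88°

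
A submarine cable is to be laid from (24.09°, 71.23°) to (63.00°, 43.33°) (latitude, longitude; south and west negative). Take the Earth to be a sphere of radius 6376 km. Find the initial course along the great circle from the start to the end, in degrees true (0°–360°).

θ = atan2( sin Δλ·cos φ₂ ,  cos φ₁ sin φ₂ − sin φ₁ cos φ₂ cos Δλ )
  = atan2(-0.2124, +0.6496) = 341.89°

341.9°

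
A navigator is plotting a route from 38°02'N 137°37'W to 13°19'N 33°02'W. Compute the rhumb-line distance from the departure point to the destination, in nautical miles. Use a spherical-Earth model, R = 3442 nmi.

5791 nmi

Δψ = ln[tan(π/4+φ₂/2)/tan(π/4+φ₁/2)] = -0.4842;  Δφ = -0.4314 rad,  Δλ = +1.8253 rad
q = Δφ/Δψ = 0.8910
d = R·√(Δφ² + q²Δλ²) = 3442·1.68252 = 5791 nmi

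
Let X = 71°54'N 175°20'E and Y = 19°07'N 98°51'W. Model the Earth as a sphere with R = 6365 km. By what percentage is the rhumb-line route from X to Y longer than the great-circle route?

5.8%

Great circle: σ = 1.2316 rad → d_gc = Rσ = 7839.3 km
Rhumb: Δφ = -0.9212, Δλ = +1.4978, Δψ = -1.4971, q = Δφ/Δψ = 0.6154 → d_rh = R√(Δφ²+q²Δλ²) = 8294.5 km
Excess = (8294.5 − 7839.3) / 7839.3 = 455.2 / 7839.3 = 5.81% ≈ 5.8%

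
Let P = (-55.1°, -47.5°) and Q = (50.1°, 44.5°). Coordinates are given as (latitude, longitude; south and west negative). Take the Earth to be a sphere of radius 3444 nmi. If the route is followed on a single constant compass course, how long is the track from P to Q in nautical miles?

7866 nmi

Δψ = ln[tan(π/4+φ₂/2)/tan(π/4+φ₁/2)] = +2.1707;  Δφ = +1.8361 rad,  Δλ = +1.6057 rad
q = Δφ/Δψ = 0.8459
d = R·√(Δφ² + q²Δλ²) = 3444·2.28384 = 7866 nmi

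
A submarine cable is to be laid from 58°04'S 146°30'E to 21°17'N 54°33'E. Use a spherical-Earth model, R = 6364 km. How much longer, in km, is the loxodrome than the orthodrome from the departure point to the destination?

Great circle: cos σ = sin φ₁ sin φ₂ + cos φ₁ cos φ₂ cos Δλ,  σ = 1.9016 rad → d_gc = 12101.9 km
Rhumb line: Δψ = +1.6317, q = Δφ/Δψ = 0.8488, d_rh = R√(Δφ²+q²Δλ²) = 12362.2 km
Excess = 12362.2 − 12101.9 = 260.3 ≈ 260 km

260 km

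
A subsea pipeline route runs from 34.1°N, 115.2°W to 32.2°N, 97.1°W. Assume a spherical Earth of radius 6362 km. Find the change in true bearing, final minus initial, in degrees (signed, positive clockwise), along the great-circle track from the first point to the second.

Initial bearing θ₁ = atan2(sin Δλ cos φ₂, cos φ₁ sin φ₂ − sin φ₁ cos φ₂ cos Δλ) = 92.11°
Final bearing θ₂ = (initial bearing from the destination back to the start) + 180° = 102.07°
Δθ = θ₂ − θ₁ = +10.0°

+10.0°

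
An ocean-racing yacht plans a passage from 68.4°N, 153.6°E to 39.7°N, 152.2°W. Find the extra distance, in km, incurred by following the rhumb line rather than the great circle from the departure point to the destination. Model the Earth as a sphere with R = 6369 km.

117 km

Great circle: cos σ = sin φ₁ sin φ₂ + cos φ₁ cos φ₂ cos Δλ,  σ = 0.7081 rad → d_gc = 4510.0 km
Rhumb line: Δψ = -0.9006, q = Δφ/Δψ = 0.5562, d_rh = R√(Δφ²+q²Δλ²) = 4626.7 km
Excess = 4626.7 − 4510.0 = 116.7 ≈ 117 km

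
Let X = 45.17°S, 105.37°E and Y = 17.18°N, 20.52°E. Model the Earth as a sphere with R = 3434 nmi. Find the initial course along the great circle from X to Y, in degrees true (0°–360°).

285.8°

N = sin Δλ·cos φ₂ = -0.9515;  D = cos φ₁ sin φ₂ − sin φ₁ cos φ₂ cos Δλ = +0.2691
initial course = atan2(N, D) = 285.79°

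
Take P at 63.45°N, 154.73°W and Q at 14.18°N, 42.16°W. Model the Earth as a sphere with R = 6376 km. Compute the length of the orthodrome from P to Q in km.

cos σ = sin φ₁ sin φ₂ + cos φ₁ cos φ₂ cos Δλ
      = sin(63.45°)sin(14.18°) + cos(63.45°)cos(14.18°)cos(112.57°) = 0.0528
σ = 86.973° → d = Rσ = 6376·1.51796 = 9679 km

9679 km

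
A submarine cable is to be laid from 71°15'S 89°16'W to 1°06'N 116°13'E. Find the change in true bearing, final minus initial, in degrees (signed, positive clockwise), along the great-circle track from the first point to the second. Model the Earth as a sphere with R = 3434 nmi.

Initial bearing θ₁ = atan2(sin Δλ cos φ₂, cos φ₁ sin φ₂ − sin φ₁ cos φ₂ cos Δλ) = 206.88°
Final bearing θ₂ = (initial bearing from the destination back to the start) + 180° = 351.64°
Δθ = θ₂ − θ₁ = +144.8°

+144.8°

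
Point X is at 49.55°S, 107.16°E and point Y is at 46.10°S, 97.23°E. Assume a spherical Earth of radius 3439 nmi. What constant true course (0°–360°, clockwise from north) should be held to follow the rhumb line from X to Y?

Meridional parts: M(φ₁)=-0.9985, M(φ₂)=-0.9088 → ΔM = +0.0897;  Δλ = -0.1733 rad
tan C = Δλ / ΔM = -1.9315 → C = 297.37°

297.4°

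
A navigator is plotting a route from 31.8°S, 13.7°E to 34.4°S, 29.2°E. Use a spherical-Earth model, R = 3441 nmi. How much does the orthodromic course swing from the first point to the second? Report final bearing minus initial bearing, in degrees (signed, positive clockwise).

Initial bearing θ₁ = atan2(sin Δλ cos φ₂, cos φ₁ sin φ₂ − sin φ₁ cos φ₂ cos Δλ) = 105.51°
Final bearing θ₂ = (initial bearing from the destination back to the start) + 180° = 97.00°
Δθ = θ₂ − θ₁ = -8.5°

-8.5°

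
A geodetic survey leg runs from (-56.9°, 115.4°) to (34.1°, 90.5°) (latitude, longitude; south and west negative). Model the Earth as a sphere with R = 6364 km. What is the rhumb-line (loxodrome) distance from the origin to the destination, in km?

10384 km

Rhumb course C = atan2(Δλ, Δψ) with Δψ = ln[tan(π/4+φ₂/2)/tan(π/4+φ₁/2)] = +1.8472, Δλ = -0.4346 → C = 346.76°
d = R·|Δφ| / |cos C| = 6364·1.58825 / 0.97342 = 10384 km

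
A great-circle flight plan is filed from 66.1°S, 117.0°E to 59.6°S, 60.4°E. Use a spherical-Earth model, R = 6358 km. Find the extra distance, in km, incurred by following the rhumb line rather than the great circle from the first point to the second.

96 km

Great circle: cos σ = sin φ₁ sin φ₂ + cos φ₁ cos φ₂ cos Δλ,  σ = 0.4478 rad → d_gc = 2846.9 km
Rhumb line: Δψ = +0.2498, q = Δφ/Δψ = 0.4542, d_rh = R√(Δφ²+q²Δλ²) = 2942.6 km
Excess = 2942.6 − 2846.9 = 95.7 ≈ 96 km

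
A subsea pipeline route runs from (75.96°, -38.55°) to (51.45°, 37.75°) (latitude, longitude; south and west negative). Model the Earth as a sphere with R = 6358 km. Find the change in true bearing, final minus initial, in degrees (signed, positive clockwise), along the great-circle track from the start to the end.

Initial bearing θ₁ = atan2(sin Δλ cos φ₂, cos φ₁ sin φ₂ − sin φ₁ cos φ₂ cos Δλ) = 85.60°
Final bearing θ₂ = (initial bearing from the destination back to the start) + 180° = 157.16°
Δθ = θ₂ − θ₁ = +71.6°

+71.6°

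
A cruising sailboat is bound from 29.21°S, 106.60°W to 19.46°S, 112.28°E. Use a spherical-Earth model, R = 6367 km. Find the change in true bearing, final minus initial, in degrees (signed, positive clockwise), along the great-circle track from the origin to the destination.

At departure: θ₁ = atan2(sin Δλ cos φ₂, cos φ₁ sin φ₂ − sin φ₁ cos φ₂ cos Δλ) = 222.36°
At arrival: θ₂ = atan2(sin Δλ cos φ₁, −cos φ₂ sin φ₁ + sin φ₂ cos φ₁ cos Δλ) = 321.41°
Δθ = θ₂ − θ₁ = +99.0°

+99.0°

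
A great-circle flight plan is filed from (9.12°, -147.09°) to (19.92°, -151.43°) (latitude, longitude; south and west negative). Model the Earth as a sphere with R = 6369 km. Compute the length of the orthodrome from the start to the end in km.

1288 km

cos σ = sin φ₁ sin φ₂ + cos φ₁ cos φ₂ cos Δλ
      = sin(9.12°)sin(19.92°) + cos(9.12°)cos(19.92°)cos(-4.34°) = 0.9796
σ = 11.586° → d = Rσ = 6369·0.20221 = 1288 km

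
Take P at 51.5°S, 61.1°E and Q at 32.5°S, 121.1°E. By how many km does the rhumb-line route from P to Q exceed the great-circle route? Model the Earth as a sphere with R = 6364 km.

117 km

Great circle: cos σ = sin φ₁ sin φ₂ + cos φ₁ cos φ₂ cos Δλ,  σ = 0.8189 rad → d_gc = 5211.6 km
Rhumb line: Δψ = +0.4517, q = Δφ/Δψ = 0.7341, d_rh = R√(Δφ²+q²Δλ²) = 5328.2 km
Excess = 5328.2 − 5211.6 = 116.6 ≈ 117 km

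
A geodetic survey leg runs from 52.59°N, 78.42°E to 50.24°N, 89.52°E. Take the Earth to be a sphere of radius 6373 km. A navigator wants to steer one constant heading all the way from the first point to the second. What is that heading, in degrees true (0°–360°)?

Meridional parts: M(φ₁)=+1.0830, M(φ₂)=+1.0172 → ΔM = -0.0658;  Δλ = +0.1937 rad
tan C = Δλ / ΔM = -2.9450 → C = 108.76°

108.8°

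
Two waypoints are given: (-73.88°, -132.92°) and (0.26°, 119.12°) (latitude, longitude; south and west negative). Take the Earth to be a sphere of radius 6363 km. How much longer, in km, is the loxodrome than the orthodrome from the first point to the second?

Great circle: cos σ = sin φ₁ sin φ₂ + cos φ₁ cos φ₂ cos Δλ,  σ = 1.6609 rad → d_gc = 10568.2 km
Rhumb line: Δψ = +1.9592, q = Δφ/Δψ = 0.6605, d_rh = R√(Δφ²+q²Δλ²) = 11423.5 km
Excess = 11423.5 − 10568.2 = 855.3 ≈ 855 km

855 km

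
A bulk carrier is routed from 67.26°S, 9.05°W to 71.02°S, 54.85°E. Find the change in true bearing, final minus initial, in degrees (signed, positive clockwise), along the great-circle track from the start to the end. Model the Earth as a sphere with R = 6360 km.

-60.5°

Initial bearing θ₁ = atan2(sin Δλ cos φ₂, cos φ₁ sin φ₂ − sin φ₁ cos φ₂ cos Δλ) = 128.65°
Final bearing θ₂ = (initial bearing from the destination back to the start) + 180° = 68.16°
Δθ = θ₂ − θ₁ = -60.5°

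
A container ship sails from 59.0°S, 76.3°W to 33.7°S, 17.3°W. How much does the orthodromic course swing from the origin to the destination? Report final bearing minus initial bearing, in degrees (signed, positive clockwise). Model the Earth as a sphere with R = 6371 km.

Initial bearing θ₁ = atan2(sin Δλ cos φ₂, cos φ₁ sin φ₂ − sin φ₁ cos φ₂ cos Δλ) = 83.48°
Final bearing θ₂ = (initial bearing from the destination back to the start) + 180° = 37.96°
Δθ = θ₂ − θ₁ = -45.5°

-45.5°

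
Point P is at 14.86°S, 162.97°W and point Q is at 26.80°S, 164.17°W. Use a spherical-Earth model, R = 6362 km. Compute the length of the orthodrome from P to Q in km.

1332 km

cos σ = sin φ₁ sin φ₂ + cos φ₁ cos φ₂ cos Δλ
      = sin(-14.86°)sin(-26.80°) + cos(-14.86°)cos(-26.80°)cos(-1.20°) = 0.9782
σ = 11.992° → d = Rσ = 6362·0.20930 = 1332 km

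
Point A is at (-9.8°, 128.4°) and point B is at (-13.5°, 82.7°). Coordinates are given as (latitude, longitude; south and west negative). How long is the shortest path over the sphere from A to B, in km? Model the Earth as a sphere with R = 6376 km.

Haversine: a = sin²(Δφ/2)+cos φ₁ cos φ₂ sin²(Δλ/2) = 0.14553;  σ = 2·atan2(√a,√(1−a))
σ = 44.851° → d = Rσ = 6376·0.78280 = 4991 km

4991 km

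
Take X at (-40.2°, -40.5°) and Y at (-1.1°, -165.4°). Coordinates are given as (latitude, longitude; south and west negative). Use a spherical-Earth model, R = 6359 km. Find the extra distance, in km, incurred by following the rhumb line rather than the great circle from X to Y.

589 km

Great circle: cos σ = sin φ₁ sin φ₂ + cos φ₁ cos φ₂ cos Δλ,  σ = 2.0092 rad → d_gc = 12776.76 km
Rhumb line: Δψ = +0.7483, q = Δφ/Δψ = 0.9120, d_rh = R√(Δφ²+q²Δλ²) = 13366.25 km
Excess = 13366.25 − 12776.76 = 589.49 ≈ 589 km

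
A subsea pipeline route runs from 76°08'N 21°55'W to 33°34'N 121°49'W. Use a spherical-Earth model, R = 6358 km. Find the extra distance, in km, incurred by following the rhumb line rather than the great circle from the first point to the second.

647 km

Great circle: cos σ = sin φ₁ sin φ₂ + cos φ₁ cos φ₂ cos Δλ,  σ = 1.0444 rad → d_gc = 6640.0 km
Rhumb line: Δψ = -1.4844, q = Δφ/Δψ = 0.5005, d_rh = R√(Δφ²+q²Δλ²) = 7286.6 km
Excess = 7286.6 − 6640.0 = 646.6 ≈ 647 km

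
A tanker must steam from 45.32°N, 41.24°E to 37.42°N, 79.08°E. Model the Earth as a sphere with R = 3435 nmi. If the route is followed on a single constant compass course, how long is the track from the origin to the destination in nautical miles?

Δψ = ln[tan(π/4+φ₂/2)/tan(π/4+φ₁/2)] = -0.1841;  Δφ = -0.1379 rad,  Δλ = +0.6604 rad
q = Δφ/Δψ = 0.7489
d = R·√(Δφ² + q²Δλ²) = 3435·0.51348 = 1764 nmi

1764 nmi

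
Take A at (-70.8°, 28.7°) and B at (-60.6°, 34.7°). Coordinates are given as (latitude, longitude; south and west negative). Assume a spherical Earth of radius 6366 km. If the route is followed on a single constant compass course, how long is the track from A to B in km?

Rhumb course C = atan2(Δλ, Δψ) with Δψ = ln[tan(π/4+φ₂/2)/tan(π/4+φ₁/2)] = +0.4389, Δλ = +0.1047 → C = 13.42°
d = R·|Δφ| / |cos C| = 6366·0.17802 / 0.97270 = 1165 km

1165 km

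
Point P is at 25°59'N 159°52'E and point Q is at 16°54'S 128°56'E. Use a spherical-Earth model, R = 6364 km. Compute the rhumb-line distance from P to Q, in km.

5819 km

Rhumb course C = atan2(Δλ, Δψ) with Δψ = ln[tan(π/4+φ₂/2)/tan(π/4+φ₁/2)] = -0.7692, Δλ = -0.5399 → C = 215.06°
d = R·|Δφ| / |cos C| = 6364·0.74846 / 0.81851 = 5819 km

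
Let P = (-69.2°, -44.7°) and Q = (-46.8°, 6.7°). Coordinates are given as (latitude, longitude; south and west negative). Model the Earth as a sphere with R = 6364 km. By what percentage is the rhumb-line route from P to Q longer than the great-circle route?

2.5%

Great circle: σ = 0.5861 rad → d_gc = Rσ = 3729.8 km
Rhumb: Δφ = +0.3910, Δλ = +0.8971, Δψ = +0.7688, q = Δφ/Δψ = 0.5085 → d_rh = R√(Δφ²+q²Δλ²) = 3823.4 km
Excess = (3823.4 − 3729.8) / 3729.8 = 93.6 / 3729.8 = 2.51% ≈ 2.5%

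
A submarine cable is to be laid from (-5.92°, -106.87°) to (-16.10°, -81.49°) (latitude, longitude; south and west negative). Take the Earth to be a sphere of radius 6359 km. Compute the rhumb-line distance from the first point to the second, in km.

2983 km

Δψ = ln[tan(π/4+φ₂/2)/tan(π/4+φ₁/2)] = -0.1813;  Δφ = -0.1777 rad,  Δλ = +0.4430 rad
q = Δφ/Δψ = 0.9802
d = R·√(Δφ² + q²Δλ²) = 6359·0.46914 = 2983 km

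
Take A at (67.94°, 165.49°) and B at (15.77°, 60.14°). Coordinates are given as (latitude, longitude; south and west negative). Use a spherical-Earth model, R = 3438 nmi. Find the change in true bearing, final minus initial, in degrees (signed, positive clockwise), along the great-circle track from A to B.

At departure: θ₁ = atan2(sin Δλ cos φ₂, cos φ₁ sin φ₂ − sin φ₁ cos φ₂ cos Δλ) = 290.02°
At arrival: θ₂ = atan2(sin Δλ cos φ₁, −cos φ₂ sin φ₁ + sin φ₂ cos φ₁ cos Δλ) = 201.51°
Δθ = θ₂ − θ₁ = -88.5°

-88.5°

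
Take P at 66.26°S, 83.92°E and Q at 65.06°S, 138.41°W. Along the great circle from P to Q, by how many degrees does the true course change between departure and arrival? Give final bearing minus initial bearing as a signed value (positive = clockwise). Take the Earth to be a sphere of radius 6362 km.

-134.0°

At departure: θ₁ = atan2(sin Δλ cos φ₂, cos φ₁ sin φ₂ − sin φ₁ cos φ₂ cos Δλ) = 156.41°
At arrival: θ₂ = atan2(sin Δλ cos φ₁, −cos φ₂ sin φ₁ + sin φ₂ cos φ₁ cos Δλ) = 22.46°
Δθ = θ₂ − θ₁ = -134.0°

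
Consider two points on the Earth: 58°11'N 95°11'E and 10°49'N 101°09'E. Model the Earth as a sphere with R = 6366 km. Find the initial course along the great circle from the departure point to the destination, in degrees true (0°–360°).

172.1°

θ = atan2( sin Δλ·cos φ₂ ,  cos φ₁ sin φ₂ − sin φ₁ cos φ₂ cos Δλ )
  = atan2(+0.1021, -0.7312) = 172.05°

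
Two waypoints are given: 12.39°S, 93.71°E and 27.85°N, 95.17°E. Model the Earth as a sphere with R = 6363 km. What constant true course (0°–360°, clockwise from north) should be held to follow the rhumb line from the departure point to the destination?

Δψ = ln[tan(π/4+φ₂/2)/tan(π/4+φ₁/2)] = +0.7244
Δλ = +0.0255 rad (taken the short way round)
course = atan2(Δλ, Δψ) = 2.01°

2.0°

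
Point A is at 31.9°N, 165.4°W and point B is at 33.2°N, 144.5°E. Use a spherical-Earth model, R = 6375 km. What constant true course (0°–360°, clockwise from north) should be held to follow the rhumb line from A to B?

271.8°

Δψ = ln[tan(π/4+φ₂/2)/tan(π/4+φ₁/2)] = +0.0269
Δλ = -0.8744 rad (taken the short way round)
course = atan2(Δλ, Δψ) = 271.76°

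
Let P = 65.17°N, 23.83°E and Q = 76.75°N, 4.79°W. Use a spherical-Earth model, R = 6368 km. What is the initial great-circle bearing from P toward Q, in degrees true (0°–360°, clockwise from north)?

334.1°

θ = atan2( sin Δλ·cos φ₂ ,  cos φ₁ sin φ₂ − sin φ₁ cos φ₂ cos Δλ )
  = atan2(-0.1098, +0.2262) = 334.11°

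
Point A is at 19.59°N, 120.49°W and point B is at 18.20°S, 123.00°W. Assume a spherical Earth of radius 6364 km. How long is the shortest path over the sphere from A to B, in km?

Haversine: a = sin²(Δφ/2)+cos φ₁ cos φ₂ sin²(Δλ/2) = 0.10530;  σ = 2·atan2(√a,√(1−a))
σ = 37.870° → d = Rσ = 6364·0.66096 = 4206 km

4206 km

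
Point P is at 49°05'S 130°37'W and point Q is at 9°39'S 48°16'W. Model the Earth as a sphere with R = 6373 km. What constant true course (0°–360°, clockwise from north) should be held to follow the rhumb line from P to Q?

60.4°

Δψ = ln[tan(π/4+φ₂/2)/tan(π/4+φ₁/2)] = +0.8168
Δλ = +1.4373 rad (taken the short way round)
course = atan2(Δλ, Δψ) = 60.39°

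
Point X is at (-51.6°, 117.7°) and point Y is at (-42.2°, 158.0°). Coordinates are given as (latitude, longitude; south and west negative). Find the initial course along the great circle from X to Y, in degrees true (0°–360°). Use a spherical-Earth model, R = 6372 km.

86.9°

N = sin Δλ·cos φ₂ = +0.4791;  D = cos φ₁ sin φ₂ − sin φ₁ cos φ₂ cos Δλ = +0.0255
initial course = atan2(N, D) = 86.95°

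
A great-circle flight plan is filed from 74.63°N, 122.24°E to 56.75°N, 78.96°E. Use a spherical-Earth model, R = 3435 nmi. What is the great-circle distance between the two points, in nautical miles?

1450 nmi

cos σ = sin φ₁ sin φ₂ + cos φ₁ cos φ₂ cos Δλ
      = sin(74.63°)sin(56.75°) + cos(74.63°)cos(56.75°)cos(-43.28°) = 0.9122
σ = 24.192° → d = Rσ = 3435·0.42224 = 1450 nmi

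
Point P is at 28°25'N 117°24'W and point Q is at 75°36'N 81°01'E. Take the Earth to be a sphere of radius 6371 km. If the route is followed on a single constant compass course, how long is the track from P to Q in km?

Rhumb course C = atan2(Δλ, Δψ) with Δψ = ln[tan(π/4+φ₂/2)/tan(π/4+φ₁/2)] = +1.5512, Δλ = -2.8202 → C = 298.81°
d = R·|Δφ| / |cos C| = 6371·0.82350 / 0.48195 = 10886 km

10886 km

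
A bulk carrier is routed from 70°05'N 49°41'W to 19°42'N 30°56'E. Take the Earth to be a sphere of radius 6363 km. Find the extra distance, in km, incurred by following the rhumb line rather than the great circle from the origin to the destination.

376 km

Great circle: cos σ = sin φ₁ sin φ₂ + cos φ₁ cos φ₂ cos Δλ,  σ = 1.1926 rad → d_gc = 7588.7 km
Rhumb line: Δψ = -1.3889, q = Δφ/Δψ = 0.6331, d_rh = R√(Δφ²+q²Δλ²) = 7964.9 km
Excess = 7964.9 − 7588.7 = 376.2 ≈ 376 km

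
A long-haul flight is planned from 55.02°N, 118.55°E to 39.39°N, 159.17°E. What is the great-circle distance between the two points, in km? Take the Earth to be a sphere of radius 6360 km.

3452 km

cos σ = sin φ₁ sin φ₂ + cos φ₁ cos φ₂ cos Δλ
      = sin(55.02°)sin(39.39°) + cos(55.02°)cos(39.39°)cos(40.62°) = 0.8563
σ = 31.100° → d = Rσ = 6360·0.54281 = 3452 km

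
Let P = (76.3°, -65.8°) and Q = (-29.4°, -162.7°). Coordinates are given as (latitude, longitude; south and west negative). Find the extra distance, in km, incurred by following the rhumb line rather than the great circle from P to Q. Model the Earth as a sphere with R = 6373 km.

577 km

Great circle: cos σ = sin φ₁ sin φ₂ + cos φ₁ cos φ₂ cos Δλ,  σ = 2.0964 rad → d_gc = 13360.3 km
Rhumb line: Δψ = -2.6564, q = Δφ/Δψ = 0.6945, d_rh = R√(Δφ²+q²Δλ²) = 13937.5 km
Excess = 13937.5 − 13360.3 = 577.2 ≈ 577 km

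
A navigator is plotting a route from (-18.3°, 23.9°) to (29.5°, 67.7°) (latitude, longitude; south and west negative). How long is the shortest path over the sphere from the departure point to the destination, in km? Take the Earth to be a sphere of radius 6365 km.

7085 km

cos σ = sin φ₁ sin φ₂ + cos φ₁ cos φ₂ cos Δλ
      = sin(-18.30°)sin(29.50°) + cos(-18.30°)cos(29.50°)cos(43.80°) = 0.4418
σ = 63.781° → d = Rσ = 6365·1.11319 = 7085 km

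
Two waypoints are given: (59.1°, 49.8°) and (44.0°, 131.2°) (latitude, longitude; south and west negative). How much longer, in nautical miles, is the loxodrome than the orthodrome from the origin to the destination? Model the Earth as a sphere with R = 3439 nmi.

172 nmi

Great circle: cos σ = sin φ₁ sin φ₂ + cos φ₁ cos φ₂ cos Δλ,  σ = 0.8615 rad → d_gc = 2962.7 nmi
Rhumb line: Δψ = -0.4291, q = Δφ/Δψ = 0.6142, d_rh = R√(Δφ²+q²Δλ²) = 3134.9 nmi
Excess = 3134.9 − 2962.7 = 172.2 ≈ 172 nmi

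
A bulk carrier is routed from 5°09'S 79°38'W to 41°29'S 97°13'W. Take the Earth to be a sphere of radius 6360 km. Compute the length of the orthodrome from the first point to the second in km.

4394 km

Haversine: a = sin²(Δφ/2)+cos φ₁ cos φ₂ sin²(Δλ/2) = 0.11464;  σ = 2·atan2(√a,√(1−a))
σ = 39.581° → d = Rσ = 6360·0.69082 = 4394 km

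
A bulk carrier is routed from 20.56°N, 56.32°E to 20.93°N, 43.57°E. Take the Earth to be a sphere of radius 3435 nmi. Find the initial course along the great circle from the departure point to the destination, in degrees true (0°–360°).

274.0°

N = sin Δλ·cos φ₂ = -0.2061;  D = cos φ₁ sin φ₂ − sin φ₁ cos φ₂ cos Δλ = +0.0145
initial course = atan2(N, D) = 274.04°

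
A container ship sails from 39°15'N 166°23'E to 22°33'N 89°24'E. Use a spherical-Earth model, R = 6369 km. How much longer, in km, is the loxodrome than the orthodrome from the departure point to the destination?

Great circle: cos σ = sin φ₁ sin φ₂ + cos φ₁ cos φ₂ cos Δλ,  σ = 1.1552 rad → d_gc = 7357.6 km
Rhumb line: Δψ = -0.3418, q = Δφ/Δψ = 0.8528, d_rh = R√(Δφ²+q²Δλ²) = 7530.4 km
Excess = 7530.4 − 7357.6 = 172.8 ≈ 173 km

173 km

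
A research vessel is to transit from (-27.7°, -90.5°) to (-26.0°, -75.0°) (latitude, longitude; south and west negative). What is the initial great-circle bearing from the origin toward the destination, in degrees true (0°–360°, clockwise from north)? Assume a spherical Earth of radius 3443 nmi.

N = sin Δλ·cos φ₂ = +0.2402;  D = cos φ₁ sin φ₂ − sin φ₁ cos φ₂ cos Δλ = +0.0145
initial course = atan2(N, D) = 86.55°

86.6°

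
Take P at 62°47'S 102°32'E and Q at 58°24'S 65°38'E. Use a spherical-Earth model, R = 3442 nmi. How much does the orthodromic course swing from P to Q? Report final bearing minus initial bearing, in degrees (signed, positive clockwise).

+32.4°

At departure: θ₁ = atan2(sin Δλ cos φ₂, cos φ₁ sin φ₂ − sin φ₁ cos φ₂ cos Δλ) = 266.92°
At arrival: θ₂ = atan2(sin Δλ cos φ₁, −cos φ₂ sin φ₁ + sin φ₂ cos φ₁ cos Δλ) = 299.36°
Δθ = θ₂ − θ₁ = +32.4°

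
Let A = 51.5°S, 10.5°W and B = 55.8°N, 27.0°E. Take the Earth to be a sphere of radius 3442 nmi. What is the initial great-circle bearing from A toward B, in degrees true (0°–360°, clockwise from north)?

N = sin Δλ·cos φ₂ = +0.3422;  D = cos φ₁ sin φ₂ − sin φ₁ cos φ₂ cos Δλ = +0.8639
initial course = atan2(N, D) = 21.61°

21.6°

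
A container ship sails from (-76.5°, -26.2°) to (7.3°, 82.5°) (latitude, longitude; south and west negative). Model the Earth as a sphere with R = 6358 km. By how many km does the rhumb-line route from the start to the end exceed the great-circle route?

Great circle: cos σ = sin φ₁ sin φ₂ + cos φ₁ cos φ₂ cos Δλ,  σ = 1.7699 rad → d_gc = 11253.0 km
Rhumb line: Δψ = +2.2618, q = Δφ/Δψ = 0.6466, d_rh = R√(Δφ²+q²Δλ²) = 12137.3 km
Excess = 12137.3 − 11253.0 = 884.3 ≈ 884 km

884 km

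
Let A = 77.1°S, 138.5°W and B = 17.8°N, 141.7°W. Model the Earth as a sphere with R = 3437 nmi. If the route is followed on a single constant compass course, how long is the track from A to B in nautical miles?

5694 nmi

Rhumb course C = atan2(Δλ, Δψ) with Δψ = ln[tan(π/4+φ₂/2)/tan(π/4+φ₁/2)] = +2.4957, Δλ = -0.0559 → C = 358.72°
d = R·|Δφ| / |cos C| = 3437·1.65632 / 0.99975 = 5694 nmi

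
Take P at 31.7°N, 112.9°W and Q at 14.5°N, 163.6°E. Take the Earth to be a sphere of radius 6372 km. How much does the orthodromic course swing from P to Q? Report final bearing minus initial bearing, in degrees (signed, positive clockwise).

-39.0°

At departure: θ₁ = atan2(sin Δλ cos φ₂, cos φ₁ sin φ₂ − sin φ₁ cos φ₂ cos Δλ) = 279.18°
At arrival: θ₂ = atan2(sin Δλ cos φ₁, −cos φ₂ sin φ₁ + sin φ₂ cos φ₁ cos Δλ) = 240.18°
Δθ = θ₂ − θ₁ = -39.0°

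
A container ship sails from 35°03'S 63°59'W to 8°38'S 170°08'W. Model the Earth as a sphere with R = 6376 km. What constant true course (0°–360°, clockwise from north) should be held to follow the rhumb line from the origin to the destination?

Meridional parts: M(φ₁)=-0.6539, M(φ₂)=-0.1513 → ΔM = +0.5026;  Δλ = -1.8527 rad
tan C = Δλ / ΔM = -3.6858 → C = 285.18°

285.2°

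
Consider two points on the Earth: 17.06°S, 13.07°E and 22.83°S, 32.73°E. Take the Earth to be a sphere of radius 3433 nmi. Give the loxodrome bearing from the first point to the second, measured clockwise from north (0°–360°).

107.3°

Δψ = ln[tan(π/4+φ₂/2)/tan(π/4+φ₁/2)] = -0.1072
Δλ = +0.3431 rad (taken the short way round)
course = atan2(Δλ, Δψ) = 107.35°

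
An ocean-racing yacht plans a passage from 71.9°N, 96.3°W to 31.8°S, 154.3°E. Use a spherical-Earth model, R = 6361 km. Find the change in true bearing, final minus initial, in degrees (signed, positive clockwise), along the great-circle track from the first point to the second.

Initial bearing θ₁ = atan2(sin Δλ cos φ₂, cos φ₁ sin φ₂ − sin φ₁ cos φ₂ cos Δλ) = 277.44°
Final bearing θ₂ = (initial bearing from the destination back to the start) + 180° = 201.25°
Δθ = θ₂ − θ₁ = -76.2°

-76.2°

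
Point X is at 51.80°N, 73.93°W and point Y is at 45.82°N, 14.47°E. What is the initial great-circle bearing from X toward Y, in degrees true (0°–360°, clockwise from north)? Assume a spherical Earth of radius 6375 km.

58.4°

N = sin Δλ·cos φ₂ = +0.6966;  D = cos φ₁ sin φ₂ − sin φ₁ cos φ₂ cos Δλ = +0.4282
initial course = atan2(N, D) = 58.42°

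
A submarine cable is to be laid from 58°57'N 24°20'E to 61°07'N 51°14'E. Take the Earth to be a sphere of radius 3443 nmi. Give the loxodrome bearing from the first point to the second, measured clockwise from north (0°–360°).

Δψ = ln[tan(π/4+φ₂/2)/tan(π/4+φ₁/2)] = +0.0757
Δλ = +0.4695 rad (taken the short way round)
course = atan2(Δλ, Δψ) = 80.84°

80.8°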